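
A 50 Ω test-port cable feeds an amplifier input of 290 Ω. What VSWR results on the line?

Γ = (290 − 50)/(290 + 50) = 0.706
VSWR = (1 + 0.706)/(1 − 0.706)

VSWR ≈ 5.8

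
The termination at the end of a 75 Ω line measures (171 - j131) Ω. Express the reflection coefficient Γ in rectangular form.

Γ ≈ 0.525 − j0.253

Γ = (Z_L − Z_0)/(Z_L + Z_0) = (96 − j131)/(246 − j131)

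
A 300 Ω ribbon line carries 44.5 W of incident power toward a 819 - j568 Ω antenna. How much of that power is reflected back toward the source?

|Γ| = |(519 − j568)/(1119 − j568)| = 0.613
|Γ|² = 0.376
P_refl = |Γ|²·P_inc = 16.7 W, P_del = (1 − |Γ|²)·P_inc = 27.8 W

P_reflected ≈ 16.7 W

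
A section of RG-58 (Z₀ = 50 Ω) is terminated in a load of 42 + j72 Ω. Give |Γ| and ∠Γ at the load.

Γ ≈ 0.62 ∠ 58.3°

Γ = (Z_L − Z_0)/(Z_L + Z_0) = (-8 + j72)/(92 + j72)
|Γ| = 72.4/117 = 0.62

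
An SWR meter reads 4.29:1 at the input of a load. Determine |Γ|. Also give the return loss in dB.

|Γ| = (S − 1)/(S + 1) = (4.29 − 1)/(4.29 + 1) = 3.29/5.29
RL = −20·log₁₀|Γ| = −20·log₁₀(0.622)

|Γ| ≈ 0.622; return loss ≈ 4.13 dB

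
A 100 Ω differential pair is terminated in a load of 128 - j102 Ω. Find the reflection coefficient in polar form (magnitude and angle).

Γ = (Z_L − Z_0)/(Z_L + Z_0) = (28 − j102)/(228 − j102)
|Γ| = 106/250 = 0.423

Γ ≈ 0.423 ∠ -50.5°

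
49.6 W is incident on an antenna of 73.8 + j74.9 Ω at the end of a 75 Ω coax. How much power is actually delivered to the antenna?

P_delivered ≈ 39.6 W

|Γ| = |(-1.2 + j74.9)/(148.8 + j74.9)| = 0.45
|Γ|² = 0.202
P_refl = |Γ|²·P_inc = 10 W, P_del = (1 − |Γ|²)·P_inc = 39.6 W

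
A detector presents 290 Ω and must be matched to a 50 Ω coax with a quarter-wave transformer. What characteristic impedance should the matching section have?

Z_qwt ≈ 120 Ω

Z_qwt = √(Z_0·R_L) = √(50 × 290) = √14500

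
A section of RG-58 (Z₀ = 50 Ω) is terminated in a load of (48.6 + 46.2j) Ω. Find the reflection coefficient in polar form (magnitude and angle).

Γ ≈ 0.424 ∠ 66.6°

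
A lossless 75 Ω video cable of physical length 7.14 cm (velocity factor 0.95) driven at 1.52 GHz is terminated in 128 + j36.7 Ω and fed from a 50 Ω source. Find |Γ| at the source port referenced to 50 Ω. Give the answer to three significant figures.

λ = v/f = 0.95·c / 1.52 GHz = 0.188 m
βl = 2π·l/λ = 2π × 0.381 = 137°
tan(βl) = -0.93
Z_in = Z_0·(Z_L + jZ_0·tanβl)/(Z_0 + jZ_L·tanβl) = 51.5 + j33.5 Ω
Γ_s = (Z_in − Z_s)/(Z_in + Z_s) = (1.49 + j33.5)/(101 + j33.5), |Γ_s| = 0.313

|Γ| ≈ 0.313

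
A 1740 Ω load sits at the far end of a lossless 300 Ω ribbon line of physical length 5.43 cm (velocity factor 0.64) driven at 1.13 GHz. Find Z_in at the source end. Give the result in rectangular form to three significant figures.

Z_in ≈ 62.6 + j135 Ω

λ = v/f = 0.64·c / 1.13 GHz = 0.17 m
βl = 2π·l/λ = 2π × 0.32 = 115°
tan(βl) = tan(115°) = -2.14
Z_in = Z_0·(Z_L + jZ_0·tanβl)/(Z_0 + jZ_L·tanβl)
     = 300·(1740 − j642)/(300 − j3720)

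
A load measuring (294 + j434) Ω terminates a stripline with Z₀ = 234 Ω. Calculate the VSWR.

VSWR ≈ 4.57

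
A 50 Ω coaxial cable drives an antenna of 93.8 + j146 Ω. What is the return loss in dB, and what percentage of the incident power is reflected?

RL ≈ 2.57 dB; 55.3% of incident power reflected

Γ = (43.8 + j146)/(143.8 + j146), |Γ| = 0.744
RL = −20·log₁₀(0.744) = 2.57 dB
P_refl/P_inc = |Γ|² = 0.553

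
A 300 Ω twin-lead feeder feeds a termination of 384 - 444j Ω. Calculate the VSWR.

VSWR ≈ 3.49

Γ = (Z_L − Z_0)/(Z_L + Z_0) = (84 − j444)/(684 − j444)
|Γ| = 452/815 = 0.554
VSWR = (1 + |Γ|)/(1 − |Γ|) = 1.55/0.446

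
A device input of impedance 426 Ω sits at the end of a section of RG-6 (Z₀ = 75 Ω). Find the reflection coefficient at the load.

Γ = 0.701

Γ = (Z_L − Z_0)/(Z_L + Z_0) = (426 − 75)/(426 + 75) = 351/501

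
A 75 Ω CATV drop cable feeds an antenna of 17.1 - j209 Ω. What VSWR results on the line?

Γ = (Z_L − Z_0)/(Z_L + Z_0) = (-57.9 − j209)/(92.1 − j209)
|Γ| = 217/228 = 0.95
VSWR = (1 + |Γ|)/(1 − |Γ|) = 1.95/0.0504

VSWR ≈ 38.6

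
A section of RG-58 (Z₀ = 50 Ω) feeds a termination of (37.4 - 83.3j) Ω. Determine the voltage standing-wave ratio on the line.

VSWR ≈ 5.62

Γ = (Z_L − Z_0)/(Z_L + Z_0) = (-12.6 − j83.3)/(87.4 − j83.3)
|Γ| = 84.2/121 = 0.698
VSWR = (1 + |Γ|)/(1 − |Γ|) = 1.7/0.302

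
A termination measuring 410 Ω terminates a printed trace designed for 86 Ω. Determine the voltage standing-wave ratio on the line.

Γ = (410 − 86)/(410 + 86) = 0.653
VSWR = (1 + 0.653)/(1 − 0.653)

VSWR ≈ 4.77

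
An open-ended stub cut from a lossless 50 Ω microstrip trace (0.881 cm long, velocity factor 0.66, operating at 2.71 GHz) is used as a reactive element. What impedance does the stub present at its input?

Z_in ≈ −j52.9 Ω

λ = v/f = 0.66·c / 2.71 GHz = 0.0731 m
βl = 2π·l/λ = 2π × 0.121 = 43.4°
tan(βl) = 0.946
For an open-ended stub, Z_in = −jZ_0·cot(βl) = −jZ_0/tan(βl)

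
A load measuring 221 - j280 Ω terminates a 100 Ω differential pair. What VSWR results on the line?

Γ = (Z_L − Z_0)/(Z_L + Z_0) = (121 − j280)/(321 − j280)
|Γ| = 305/426 = 0.716
VSWR = (1 + |Γ|)/(1 − |Γ|) = 1.72/0.284

VSWR ≈ 6.04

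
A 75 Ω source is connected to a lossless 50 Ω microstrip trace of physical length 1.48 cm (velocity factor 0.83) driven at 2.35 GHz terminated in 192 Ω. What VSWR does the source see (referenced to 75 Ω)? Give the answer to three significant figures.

VSWR ≈ 4.49

λ = v/f = 0.83·c / 2.35 GHz = 0.106 m
βl = 2π·l/λ = 2π × 0.14 = 50.3°
tan(βl) = 1.2
Z_in = Z_0·(Z_L + jZ_0·tanβl)/(Z_0 + jZ_L·tanβl) = 21 − j37 Ω
Γ_s = (Z_in − Z_s)/(Z_in + Z_s) = (-54 − j37)/(96 − j37), |Γ_s| = 0.636
VSWR = (1 + |Γ_s|)/(1 − |Γ_s|)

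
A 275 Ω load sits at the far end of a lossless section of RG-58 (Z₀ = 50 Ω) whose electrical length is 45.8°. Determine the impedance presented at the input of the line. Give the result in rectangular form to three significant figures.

Z_in ≈ 17.2 − j45.6 Ω

tan(βl) = tan(45.8°) = 1.03
Z_in = Z_0·(Z_L + jZ_0·tanβl)/(Z_0 + jZ_L·tanβl)
     = 50·(275 + j51.4)/(50 + j283)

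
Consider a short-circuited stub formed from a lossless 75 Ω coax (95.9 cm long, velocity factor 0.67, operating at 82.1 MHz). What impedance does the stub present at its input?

Z_in ≈ −j60.7 Ω

λ = v/f = 0.67·c / 82.1 MHz = 2.45 m
βl = 2π·l/λ = 2π × 0.392 = 141°
tan(βl) = -0.809
For a short-circuited stub, Z_in = jZ_0·tan(βl)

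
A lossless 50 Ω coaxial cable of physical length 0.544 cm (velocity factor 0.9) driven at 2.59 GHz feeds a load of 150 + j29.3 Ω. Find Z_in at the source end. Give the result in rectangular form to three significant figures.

Z_in ≈ 99.5 − j68.9 Ω

λ = v/f = 0.9·c / 2.59 GHz = 0.104 m
βl = 2π·l/λ = 2π × 0.0522 = 18.8°
tan(βl) = tan(18.8°) = 0.34
Z_in = Z_0·(Z_L + jZ_0·tanβl)/(Z_0 + jZ_L·tanβl)
     = 50·(150 + j46.3)/(40 + j51)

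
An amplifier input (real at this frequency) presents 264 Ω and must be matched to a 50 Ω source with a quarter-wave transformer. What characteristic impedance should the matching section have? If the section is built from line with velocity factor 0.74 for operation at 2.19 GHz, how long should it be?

Z_qwt ≈ 115 Ω; length ≈ 2.53 cm

Z_qwt = √(Z_0·R_L) = √(50 × 264) = √13200
λ = 0.74·c/f = 0.101 m, so l = λ/4 = 0.0253 m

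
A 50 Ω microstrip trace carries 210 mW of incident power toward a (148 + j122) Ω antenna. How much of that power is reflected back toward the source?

|Γ| = |(98 + j122)/(198 + j122)| = 0.673
|Γ|² = 0.453
P_refl = |Γ|²·P_inc = 95.1 mW, P_del = (1 − |Γ|²)·P_inc = 115 mW

P_reflected ≈ 95.1 mW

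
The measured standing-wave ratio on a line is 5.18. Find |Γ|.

|Γ| = (S − 1)/(S + 1) = (5.18 − 1)/(5.18 + 1) = 4.18/6.18

|Γ| ≈ 0.676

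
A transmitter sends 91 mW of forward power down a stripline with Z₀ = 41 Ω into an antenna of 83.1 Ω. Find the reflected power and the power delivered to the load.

Γ = (83.1 − 41)/(83.1 + 41) = 0.339
|Γ|² = 0.115
P_refl = |Γ|²·P_inc = 10.5 mW, P_del = (1 − |Γ|²)·P_inc = 80.5 mW

P_reflected ≈ 10.5 mW; P_delivered ≈ 80.5 mW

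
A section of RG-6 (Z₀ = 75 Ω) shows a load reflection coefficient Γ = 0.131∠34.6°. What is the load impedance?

Z_L = Z_0·(1 + Γ)/(1 − Γ) = 75·(1.11 + j0.0744)/(0.892 − j0.0744)

Z_L ≈ 92 + j13.9 Ω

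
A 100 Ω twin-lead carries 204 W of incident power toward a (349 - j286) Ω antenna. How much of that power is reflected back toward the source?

|Γ| = |(249 − j286)/(449 − j286)| = 0.712
|Γ|² = 0.507
P_refl = |Γ|²·P_inc = 104 W, P_del = (1 − |Γ|²)·P_inc = 100 W

P_reflected ≈ 104 W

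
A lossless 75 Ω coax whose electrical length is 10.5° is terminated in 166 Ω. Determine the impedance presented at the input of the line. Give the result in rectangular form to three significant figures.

Z_in ≈ 147 − j46.4 Ω

tan(βl) = tan(10.5°) = 0.185
Z_in = Z_0·(Z_L + jZ_0·tanβl)/(Z_0 + jZ_L·tanβl)
     = 75·(166 + j13.9)/(75 + j30.8)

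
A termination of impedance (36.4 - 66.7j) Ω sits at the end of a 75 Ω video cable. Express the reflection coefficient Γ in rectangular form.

Γ ≈ 0.00883 − j0.593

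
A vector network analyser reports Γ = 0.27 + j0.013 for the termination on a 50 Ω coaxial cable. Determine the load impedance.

Z_L ≈ 86.9 + j2.44 Ω

Z_L = Z_0·(1 + Γ)/(1 − Γ) = 50·(1.27 + j0.013)/(0.73 − j0.013)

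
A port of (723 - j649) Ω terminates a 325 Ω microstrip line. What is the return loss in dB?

Γ = (398 − j649)/(1048 − j649), |Γ| = 0.618
RL = −20·log₁₀|Γ| = −20·log₁₀(0.618)

RL ≈ 4.19 dB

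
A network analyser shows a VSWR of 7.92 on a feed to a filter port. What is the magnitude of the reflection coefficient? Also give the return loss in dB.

|Γ| ≈ 0.776; return loss ≈ 2.21 dB

|Γ| = (S − 1)/(S + 1) = (7.92 − 1)/(7.92 + 1) = 6.92/8.92
RL = −20·log₁₀|Γ| = −20·log₁₀(0.776)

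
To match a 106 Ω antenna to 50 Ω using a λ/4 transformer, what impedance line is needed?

Z_qwt ≈ 72.8 Ω

Z_qwt = √(Z_0·R_L) = √(50 × 106) = √5300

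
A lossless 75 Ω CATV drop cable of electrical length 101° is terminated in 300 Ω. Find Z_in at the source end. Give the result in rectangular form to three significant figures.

tan(βl) = tan(101°) = -5.14
Z_in = Z_0·(Z_L + jZ_0·tanβl)/(Z_0 + jZ_L·tanβl)
     = 75·(300 − j386)/(75 − j1540)

Z_in ≈ 19.4 + j13.6 Ω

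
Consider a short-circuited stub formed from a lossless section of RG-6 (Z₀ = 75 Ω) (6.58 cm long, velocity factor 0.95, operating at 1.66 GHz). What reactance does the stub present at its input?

X_in ≈ -67.6 Ω (capacitive)

λ = v/f = 0.95·c / 1.66 GHz = 0.172 m
βl = 2π·l/λ = 2π × 0.383 = 138°
tan(βl) = -0.901
For a short-circuited stub, Z_in = jZ_0·tan(βl)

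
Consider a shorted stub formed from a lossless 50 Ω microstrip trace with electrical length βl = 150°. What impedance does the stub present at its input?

tan(βl) = -0.577
For a shorted stub, Z_in = jZ_0·tan(βl)

Z_in ≈ −j28.9 Ω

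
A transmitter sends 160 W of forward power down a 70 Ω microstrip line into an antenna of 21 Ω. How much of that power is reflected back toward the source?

P_reflected ≈ 46.4 W

Γ = (21 − 70)/(21 + 70) = -0.538
|Γ|² = 0.29
P_refl = |Γ|²·P_inc = 46.4 W, P_del = (1 − |Γ|²)·P_inc = 114 W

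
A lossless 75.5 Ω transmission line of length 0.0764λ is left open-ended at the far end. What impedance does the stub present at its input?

Z_in ≈ −j145 Ω

βl = 2π × 0.0764 = 27.5°
tan(βl) = 0.521
For an open-ended stub, Z_in = −jZ_0·cot(βl) = −jZ_0/tan(βl)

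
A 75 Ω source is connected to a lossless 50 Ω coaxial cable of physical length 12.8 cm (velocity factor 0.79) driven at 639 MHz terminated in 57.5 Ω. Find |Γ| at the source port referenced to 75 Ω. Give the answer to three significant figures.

λ = v/f = 0.79·c / 639 MHz = 0.371 m
βl = 2π·l/λ = 2π × 0.345 = 124°
tan(βl) = -1.47
Z_in = Z_0·(Z_L + jZ_0·tanβl)/(Z_0 + jZ_L·tanβl) = 47.1 + j6.15 Ω
Γ_s = (Z_in − Z_s)/(Z_in + Z_s) = (-27.9 + j6.15)/(122 + j6.15), |Γ_s| = 0.234

|Γ| ≈ 0.234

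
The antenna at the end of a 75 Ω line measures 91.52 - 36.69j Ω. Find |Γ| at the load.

Γ = (Z_L − Z_0)/(Z_L + Z_0) = (16.52 − j36.69)/(166.5 − j36.69)
|Γ| = 40.2/171

|Γ| ≈ 0.236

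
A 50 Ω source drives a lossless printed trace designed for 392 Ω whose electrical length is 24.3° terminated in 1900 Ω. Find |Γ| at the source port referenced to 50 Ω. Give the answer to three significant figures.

|Γ| ≈ 0.939

tan(βl) = 0.452
Z_in = Z_0·(Z_L + jZ_0·tanβl)/(Z_0 + jZ_L·tanβl) = 395 − j688 Ω
Γ_s = (Z_in − Z_s)/(Z_in + Z_s) = (345 − j688)/(445 − j688), |Γ_s| = 0.939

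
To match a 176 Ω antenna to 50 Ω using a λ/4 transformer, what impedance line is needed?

Z_qwt = √(Z_0·R_L) = √(50 × 176) = √8800

Z_qwt ≈ 93.8 Ω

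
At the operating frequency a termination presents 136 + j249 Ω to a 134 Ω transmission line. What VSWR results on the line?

Γ = (Z_L − Z_0)/(Z_L + Z_0) = (2 + j249)/(270 + j249)
|Γ| = 249/367 = 0.678
VSWR = (1 + |Γ|)/(1 − |Γ|) = 1.68/0.322

VSWR ≈ 5.21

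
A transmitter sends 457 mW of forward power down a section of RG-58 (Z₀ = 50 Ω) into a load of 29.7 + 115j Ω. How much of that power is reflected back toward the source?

P_reflected ≈ 318 mW

|Γ| = |(-20.3 + j115)/(79.7 + j115)| = 0.835
|Γ|² = 0.697
P_refl = |Γ|²·P_inc = 318 mW, P_del = (1 − |Γ|²)·P_inc = 139 mW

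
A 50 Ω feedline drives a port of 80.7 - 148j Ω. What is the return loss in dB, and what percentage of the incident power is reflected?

Γ = (30.7 − j148)/(130.7 − j148), |Γ| = 0.766
RL = −20·log₁₀(0.766) = 2.32 dB
P_refl/P_inc = |Γ|² = 0.586

RL ≈ 2.32 dB; 58.6% of incident power reflected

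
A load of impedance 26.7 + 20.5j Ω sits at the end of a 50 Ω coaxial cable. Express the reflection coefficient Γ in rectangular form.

Γ ≈ -0.217 + j0.325

Γ = (Z_L − Z_0)/(Z_L + Z_0) = (-23.3 + j20.5)/(76.7 + j20.5)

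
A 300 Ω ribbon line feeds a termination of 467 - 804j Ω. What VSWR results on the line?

Γ = (Z_L − Z_0)/(Z_L + Z_0) = (167 − j804)/(767 − j804)
|Γ| = 821/1110 = 0.739
VSWR = (1 + |Γ|)/(1 − |Γ|) = 1.74/0.261

VSWR ≈ 6.66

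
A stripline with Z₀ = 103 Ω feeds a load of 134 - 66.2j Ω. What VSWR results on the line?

VSWR ≈ 1.85

Γ = (Z_L − Z_0)/(Z_L + Z_0) = (31 − j66.2)/(237 − j66.2)
|Γ| = 73.1/246 = 0.297
VSWR = (1 + |Γ|)/(1 − |Γ|) = 1.3/0.703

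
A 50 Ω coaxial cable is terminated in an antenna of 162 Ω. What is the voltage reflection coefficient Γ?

Γ = (Z_L − Z_0)/(Z_L + Z_0) = (162 − 50)/(162 + 50) = 112/212

Γ = 0.528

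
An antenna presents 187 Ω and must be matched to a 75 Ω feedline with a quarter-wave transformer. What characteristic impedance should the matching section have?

Z_qwt ≈ 118 Ω

Z_qwt = √(Z_0·R_L) = √(75 × 187) = √14020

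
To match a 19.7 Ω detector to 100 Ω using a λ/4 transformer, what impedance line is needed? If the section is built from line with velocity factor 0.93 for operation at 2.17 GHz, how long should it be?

Z_qwt = √(Z_0·R_L) = √(100 × 19.7) = √1970
λ = 0.93·c/f = 0.129 m, so l = λ/4 = 0.0321 m

Z_qwt ≈ 44.4 Ω; length ≈ 3.21 cm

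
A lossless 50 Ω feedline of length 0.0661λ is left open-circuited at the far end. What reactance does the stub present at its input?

X_in ≈ -113 Ω (capacitive)

βl = 2π × 0.0661 = 23.8°
tan(βl) = 0.441
For an open-circuited stub, Z_in = −jZ_0·cot(βl) = −jZ_0/tan(βl)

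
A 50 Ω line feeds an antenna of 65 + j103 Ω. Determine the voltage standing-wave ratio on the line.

VSWR ≈ 5.14

Γ = (Z_L − Z_0)/(Z_L + Z_0) = (15 + j103)/(115 + j103)
|Γ| = 104/154 = 0.674
VSWR = (1 + |Γ|)/(1 − |Γ|) = 1.67/0.326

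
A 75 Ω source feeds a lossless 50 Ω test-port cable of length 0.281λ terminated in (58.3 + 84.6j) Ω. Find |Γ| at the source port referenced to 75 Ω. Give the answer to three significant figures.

βl = 2π × 0.281 = 101°
tan(βl) = -5.07
Z_in = Z_0·(Z_L + jZ_0·tanβl)/(Z_0 + jZ_L·tanβl) = 12.3 − j10 Ω
Γ_s = (Z_in − Z_s)/(Z_in + Z_s) = (-62.7 − j10)/(87.3 − j10), |Γ_s| = 0.723

|Γ| ≈ 0.723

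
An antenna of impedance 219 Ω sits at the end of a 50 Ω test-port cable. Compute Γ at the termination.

Γ = (Z_L − Z_0)/(Z_L + Z_0) = (219 − 50)/(219 + 50) = 169/269

Γ = 0.628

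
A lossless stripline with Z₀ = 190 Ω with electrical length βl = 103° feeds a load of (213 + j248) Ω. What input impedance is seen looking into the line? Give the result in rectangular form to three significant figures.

Z_in ≈ 62 − j41.1 Ω

tan(βl) = tan(103°) = -4.33
Z_in = Z_0·(Z_L + jZ_0·tanβl)/(Z_0 + jZ_L·tanβl)
     = 190·(213 − j575)/(1260 − j923)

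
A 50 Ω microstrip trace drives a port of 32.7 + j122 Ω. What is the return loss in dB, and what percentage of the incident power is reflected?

RL ≈ 1.56 dB; 69.9% of incident power reflected

Γ = (-17.3 + j122)/(82.7 + j122), |Γ| = 0.836
RL = −20·log₁₀(0.836) = 1.56 dB
P_refl/P_inc = |Γ|² = 0.699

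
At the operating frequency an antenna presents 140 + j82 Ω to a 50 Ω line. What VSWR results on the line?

Γ = (Z_L − Z_0)/(Z_L + Z_0) = (90 + j82)/(190 + j82)
|Γ| = 122/207 = 0.588
VSWR = (1 + |Γ|)/(1 − |Γ|) = 1.59/0.412

VSWR ≈ 3.86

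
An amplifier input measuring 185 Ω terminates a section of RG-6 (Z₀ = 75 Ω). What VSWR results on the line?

VSWR ≈ 2.47

Γ = (185 − 75)/(185 + 75) = 0.423
VSWR = (1 + 0.423)/(1 − 0.423)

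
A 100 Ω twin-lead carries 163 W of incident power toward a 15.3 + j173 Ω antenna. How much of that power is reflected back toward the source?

P_reflected ≈ 140 W

|Γ| = |(-84.7 + j173)/(115.3 + j173)| = 0.927
|Γ|² = 0.858
P_refl = |Γ|²·P_inc = 140 W, P_del = (1 − |Γ|²)·P_inc = 23.1 W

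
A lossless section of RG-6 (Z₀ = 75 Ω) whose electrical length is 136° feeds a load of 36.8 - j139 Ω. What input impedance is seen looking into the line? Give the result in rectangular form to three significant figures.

tan(βl) = tan(136°) = -0.966
Z_in = Z_0·(Z_L + jZ_0·tanβl)/(Z_0 + jZ_L·tanβl)
     = 75·(36.8 − j211)/(-59.2 − j35.5)

Z_in ≈ 83.8 + j217 Ω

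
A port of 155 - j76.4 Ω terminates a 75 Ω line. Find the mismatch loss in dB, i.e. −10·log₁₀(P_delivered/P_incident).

Γ = (80 − j76.4)/(230 − j76.4), |Γ| = 0.456
|Γ|² = 0.208, so P_del/P_inc = 1 − |Γ|² = 0.792
ML = −10·log₁₀(1 − |Γ|²)

mismatch loss ≈ 1.01 dB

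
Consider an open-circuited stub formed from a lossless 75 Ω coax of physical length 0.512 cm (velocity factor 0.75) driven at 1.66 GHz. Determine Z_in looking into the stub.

Z_in ≈ −j310 Ω

λ = v/f = 0.75·c / 1.66 GHz = 0.136 m
βl = 2π·l/λ = 2π × 0.0378 = 13.6°
tan(βl) = 0.242
For an open-circuited stub, Z_in = −jZ_0·cot(βl) = −jZ_0/tan(βl)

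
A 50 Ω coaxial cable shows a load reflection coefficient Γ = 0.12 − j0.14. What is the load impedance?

Z_L ≈ 60.8 − j17.6 Ω

Z_L = Z_0·(1 + Γ)/(1 − Γ) = 50·(1.12 − j0.14)/(0.88 + j0.14)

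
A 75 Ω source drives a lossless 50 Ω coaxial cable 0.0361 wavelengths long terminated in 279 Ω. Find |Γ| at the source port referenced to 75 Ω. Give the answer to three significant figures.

βl = 2π × 0.0361 = 13°
tan(βl) = 0.231
Z_in = Z_0·(Z_L + jZ_0·tanβl)/(Z_0 + jZ_L·tanβl) = 111 − j131 Ω
Γ_s = (Z_in − Z_s)/(Z_in + Z_s) = (35.5 − j131)/(186 − j131), |Γ_s| = 0.597

|Γ| ≈ 0.597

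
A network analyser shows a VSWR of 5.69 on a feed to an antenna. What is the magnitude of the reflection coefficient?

|Γ| ≈ 0.701

|Γ| = (S − 1)/(S + 1) = (5.69 − 1)/(5.69 + 1) = 4.69/6.69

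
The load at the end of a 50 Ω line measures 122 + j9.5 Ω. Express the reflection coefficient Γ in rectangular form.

Γ ≈ 0.42 + j0.032

Γ = (Z_L − Z_0)/(Z_L + Z_0) = (72 + j9.5)/(172 + j9.5)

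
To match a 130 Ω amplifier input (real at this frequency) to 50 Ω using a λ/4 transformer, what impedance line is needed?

Z_qwt = √(Z_0·R_L) = √(50 × 130) = √6500

Z_qwt ≈ 80.6 Ω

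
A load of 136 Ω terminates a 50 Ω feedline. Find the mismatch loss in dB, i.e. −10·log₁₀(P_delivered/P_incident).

mismatch loss ≈ 1.04 dB

Γ = (136 − 50)/(136 + 50) = 0.462
|Γ|² = 0.214, so P_del/P_inc = 1 − |Γ|² = 0.786
ML = −10·log₁₀(1 − |Γ|²)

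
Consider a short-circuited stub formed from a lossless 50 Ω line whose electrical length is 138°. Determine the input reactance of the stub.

tan(βl) = -0.9
For a short-circuited stub, Z_in = jZ_0·tan(βl)

X_in ≈ -45 Ω (capacitive)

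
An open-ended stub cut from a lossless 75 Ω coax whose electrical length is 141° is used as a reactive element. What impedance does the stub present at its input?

tan(βl) = -0.81
For an open-ended stub, Z_in = −jZ_0·cot(βl) = −jZ_0/tan(βl)

Z_in ≈ +j92.6 Ω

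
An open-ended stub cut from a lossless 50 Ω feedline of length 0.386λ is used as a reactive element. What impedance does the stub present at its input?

Z_in ≈ +j57.4 Ω

βl = 2π × 0.386 = 139°
tan(βl) = -0.871
For an open-ended stub, Z_in = −jZ_0·cot(βl) = −jZ_0/tan(βl)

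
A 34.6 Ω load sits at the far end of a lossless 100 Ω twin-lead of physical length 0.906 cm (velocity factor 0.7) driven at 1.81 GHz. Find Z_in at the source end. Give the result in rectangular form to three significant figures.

λ = v/f = 0.7·c / 1.81 GHz = 0.116 m
βl = 2π·l/λ = 2π × 0.0781 = 28.1°
tan(βl) = tan(28.1°) = 0.534
Z_in = Z_0·(Z_L + jZ_0·tanβl)/(Z_0 + jZ_L·tanβl)
     = 100·(34.6 + j53.4)/(100 + j18.5)

Z_in ≈ 43 + j45.5 Ω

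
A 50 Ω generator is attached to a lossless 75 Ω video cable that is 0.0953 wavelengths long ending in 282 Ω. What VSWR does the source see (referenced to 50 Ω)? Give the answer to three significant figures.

VSWR ≈ 4.68

βl = 2π × 0.0953 = 34.3°
tan(βl) = 0.682
Z_in = Z_0·(Z_L + jZ_0·tanβl)/(Z_0 + jZ_L·tanβl) = 54.5 − j88.7 Ω
Γ_s = (Z_in − Z_s)/(Z_in + Z_s) = (4.51 − j88.7)/(105 − j88.7), |Γ_s| = 0.648
VSWR = (1 + |Γ_s|)/(1 − |Γ_s|)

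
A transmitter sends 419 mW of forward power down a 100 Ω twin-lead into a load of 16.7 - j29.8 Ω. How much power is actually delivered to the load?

|Γ| = |(-83.3 − j29.8)/(116.7 − j29.8)| = 0.735
|Γ|² = 0.54
P_refl = |Γ|²·P_inc = 226 mW, P_del = (1 − |Γ|²)·P_inc = 193 mW

P_delivered ≈ 193 mW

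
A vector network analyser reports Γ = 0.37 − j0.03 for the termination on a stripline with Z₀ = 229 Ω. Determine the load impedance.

Z_L = Z_0·(1 + Γ)/(1 − Γ) = 229·(1.37 − j0.03)/(0.63 + j0.03)

Z_L ≈ 496 − j34.5 Ω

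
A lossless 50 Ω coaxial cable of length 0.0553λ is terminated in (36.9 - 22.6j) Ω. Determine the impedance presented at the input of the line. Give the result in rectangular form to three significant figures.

βl = 2π × 0.0553 = 19.9°
tan(βl) = tan(19.9°) = 0.362
Z_in = Z_0·(Z_L + jZ_0·tanβl)/(Z_0 + jZ_L·tanβl)
     = 50·(36.9 − j4.49)/(58.2 + j13.4)

Z_in ≈ 29.3 − j10.6 Ω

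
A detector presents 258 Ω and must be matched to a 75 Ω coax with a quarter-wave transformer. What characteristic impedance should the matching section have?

Z_qwt = √(Z_0·R_L) = √(75 × 258) = √19350

Z_qwt ≈ 139 Ω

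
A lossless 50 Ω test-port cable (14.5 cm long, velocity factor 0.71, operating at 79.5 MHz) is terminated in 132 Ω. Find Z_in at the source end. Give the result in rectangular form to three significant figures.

λ = v/f = 0.71·c / 79.5 MHz = 2.68 m
βl = 2π·l/λ = 2π × 0.0541 = 19.5°
tan(βl) = tan(19.5°) = 0.354
Z_in = Z_0·(Z_L + jZ_0·tanβl)/(Z_0 + jZ_L·tanβl)
     = 50·(132 + j17.7)/(50 + j46.7)

Z_in ≈ 79.3 − j56.4 Ω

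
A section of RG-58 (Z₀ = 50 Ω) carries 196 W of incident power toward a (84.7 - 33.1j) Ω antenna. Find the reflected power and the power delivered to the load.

|Γ| = |(34.7 − j33.1)/(134.7 − j33.1)| = 0.346
|Γ|² = 0.12
P_refl = |Γ|²·P_inc = 23.4 W, P_del = (1 − |Γ|²)·P_inc = 173 W

P_reflected ≈ 23.4 W; P_delivered ≈ 173 W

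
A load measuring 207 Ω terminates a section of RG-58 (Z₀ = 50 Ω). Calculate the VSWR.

VSWR ≈ 4.14

Γ = (207 − 50)/(207 + 50) = 0.611
VSWR = (1 + 0.611)/(1 − 0.611)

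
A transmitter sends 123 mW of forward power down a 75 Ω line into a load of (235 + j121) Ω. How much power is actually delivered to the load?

|Γ| = |(160 + j121)/(310 + j121)| = 0.603
|Γ|² = 0.363
P_refl = |Γ|²·P_inc = 44.7 mW, P_del = (1 − |Γ|²)·P_inc = 78.3 mW

P_delivered ≈ 78.3 mW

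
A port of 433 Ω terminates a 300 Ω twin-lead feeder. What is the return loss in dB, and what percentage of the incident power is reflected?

RL ≈ 14.8 dB; 3.29% of incident power reflected

Γ = (433 − 300)/(433 + 300) = 0.181
RL = −20·log₁₀(0.181) = 14.8 dB
P_refl/P_inc = |Γ|² = 0.0329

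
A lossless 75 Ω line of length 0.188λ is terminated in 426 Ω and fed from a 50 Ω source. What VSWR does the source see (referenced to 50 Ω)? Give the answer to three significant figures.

βl = 2π × 0.188 = 67.7°
tan(βl) = 2.44
Z_in = Z_0·(Z_L + jZ_0·tanβl)/(Z_0 + jZ_L·tanβl) = 15.3 − j29.7 Ω
Γ_s = (Z_in − Z_s)/(Z_in + Z_s) = (-34.7 − j29.7)/(65.3 − j29.7), |Γ_s| = 0.636
VSWR = (1 + |Γ_s|)/(1 − |Γ_s|)

VSWR ≈ 4.49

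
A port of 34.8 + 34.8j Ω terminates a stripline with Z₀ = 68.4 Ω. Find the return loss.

Γ = (-33.6 + j34.8)/(103.2 + j34.8), |Γ| = 0.444
RL = −20·log₁₀|Γ| = −20·log₁₀(0.444)

RL ≈ 7.05 dB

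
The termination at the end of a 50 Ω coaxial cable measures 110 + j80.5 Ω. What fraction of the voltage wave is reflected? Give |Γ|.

Γ = (Z_L − Z_0)/(Z_L + Z_0) = (60 + j80.5)/(160 + j80.5)
|Γ| = 100/179

|Γ| ≈ 0.561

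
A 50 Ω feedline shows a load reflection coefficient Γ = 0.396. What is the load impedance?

Z_L = Z_0·(1 + Γ)/(1 − Γ) = 50·(1.4)/(0.604)

Z_L ≈ 116 Ω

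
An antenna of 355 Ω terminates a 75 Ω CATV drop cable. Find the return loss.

Γ = (355 − 75)/(355 + 75) = 0.651
RL = −20·log₁₀|Γ| = −20·log₁₀(0.651)

RL ≈ 3.73 dB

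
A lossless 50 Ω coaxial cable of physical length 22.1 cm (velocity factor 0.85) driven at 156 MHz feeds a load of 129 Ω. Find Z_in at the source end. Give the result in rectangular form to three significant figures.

λ = v/f = 0.85·c / 156 MHz = 1.63 m
βl = 2π·l/λ = 2π × 0.135 = 48.7°
tan(βl) = tan(48.7°) = 1.14
Z_in = Z_0·(Z_L + jZ_0·tanβl)/(Z_0 + jZ_L·tanβl)
     = 50·(129 + j56.9)/(50 + j147)

Z_in ≈ 30.8 − j33.5 Ω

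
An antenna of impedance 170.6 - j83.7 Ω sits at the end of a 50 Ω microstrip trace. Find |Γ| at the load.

|Γ| ≈ 0.622

Γ = (Z_L − Z_0)/(Z_L + Z_0) = (120.6 − j83.7)/(220.6 − j83.7)
|Γ| = 147/236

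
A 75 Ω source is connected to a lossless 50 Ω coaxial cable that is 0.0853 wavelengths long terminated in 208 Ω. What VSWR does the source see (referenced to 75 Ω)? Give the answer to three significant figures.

VSWR ≈ 3.72

βl = 2π × 0.0853 = 30.7°
tan(βl) = 0.594
Z_in = Z_0·(Z_L + jZ_0·tanβl)/(Z_0 + jZ_L·tanβl) = 39.6 − j68.2 Ω
Γ_s = (Z_in − Z_s)/(Z_in + Z_s) = (-35.4 − j68.2)/(115 − j68.2), |Γ_s| = 0.576
VSWR = (1 + |Γ_s|)/(1 − |Γ_s|)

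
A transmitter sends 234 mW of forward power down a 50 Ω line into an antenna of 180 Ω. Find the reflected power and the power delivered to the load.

Γ = (180 − 50)/(180 + 50) = 0.565
|Γ|² = 0.319
P_refl = |Γ|²·P_inc = 74.8 mW, P_del = (1 − |Γ|²)·P_inc = 159 mW

P_reflected ≈ 74.8 mW; P_delivered ≈ 159 mW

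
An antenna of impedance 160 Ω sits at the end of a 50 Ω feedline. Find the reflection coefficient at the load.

Γ = 0.524

Γ = (Z_L − Z_0)/(Z_L + Z_0) = (160 − 50)/(160 + 50) = 110/210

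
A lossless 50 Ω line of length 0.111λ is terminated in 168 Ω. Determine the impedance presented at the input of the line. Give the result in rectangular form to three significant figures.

βl = 2π × 0.111 = 40°
tan(βl) = tan(40°) = 0.838
Z_in = Z_0·(Z_L + jZ_0·tanβl)/(Z_0 + jZ_L·tanβl)
     = 50·(168 + j41.9)/(50 + j141)

Z_in ≈ 32 − j48.3 Ω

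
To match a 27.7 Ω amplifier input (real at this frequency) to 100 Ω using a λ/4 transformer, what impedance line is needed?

Z_qwt = √(Z_0·R_L) = √(100 × 27.7) = √2770

Z_qwt ≈ 52.6 Ω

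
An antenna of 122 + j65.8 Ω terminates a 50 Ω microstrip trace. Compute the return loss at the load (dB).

Γ = (72 + j65.8)/(172 + j65.8), |Γ| = 0.53
RL = −20·log₁₀|Γ| = −20·log₁₀(0.53)

RL ≈ 5.52 dB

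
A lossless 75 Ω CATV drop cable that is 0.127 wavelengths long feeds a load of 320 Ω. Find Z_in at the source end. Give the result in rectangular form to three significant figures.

Z_in ≈ 32.6 − j65.7 Ω

βl = 2π × 0.127 = 45.7°
tan(βl) = tan(45.7°) = 1.03
Z_in = Z_0·(Z_L + jZ_0·tanβl)/(Z_0 + jZ_L·tanβl)
     = 75·(320 + j76.9)/(75 + j328)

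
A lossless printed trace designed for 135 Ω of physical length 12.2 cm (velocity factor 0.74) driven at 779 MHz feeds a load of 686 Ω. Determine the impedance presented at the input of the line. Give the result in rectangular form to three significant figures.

λ = v/f = 0.74·c / 779 MHz = 0.285 m
βl = 2π·l/λ = 2π × 0.428 = 154°
tan(βl) = tan(154°) = -0.485
Z_in = Z_0·(Z_L + jZ_0·tanβl)/(Z_0 + jZ_L·tanβl)
     = 135·(686 − j65.5)/(135 − j333)

Z_in ≈ 120 + j230 Ω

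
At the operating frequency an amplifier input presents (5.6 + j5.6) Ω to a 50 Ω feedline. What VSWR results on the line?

Γ = (Z_L − Z_0)/(Z_L + Z_0) = (-44.4 + j5.6)/(55.6 + j5.6)
|Γ| = 44.8/55.9 = 0.801
VSWR = (1 + |Γ|)/(1 − |Γ|) = 1.8/0.199

VSWR ≈ 9.04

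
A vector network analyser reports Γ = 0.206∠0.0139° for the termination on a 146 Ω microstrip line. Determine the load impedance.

Z_L ≈ 222 + j0.0231 Ω

Z_L = Z_0·(1 + Γ)/(1 − Γ) = 146·(1.21 + j0.00005)/(0.794 − j0.00005)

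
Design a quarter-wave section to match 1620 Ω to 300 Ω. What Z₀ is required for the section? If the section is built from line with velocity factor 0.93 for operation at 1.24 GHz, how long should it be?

Z_qwt ≈ 697 Ω; length ≈ 5.62 cm

Z_qwt = √(Z_0·R_L) = √(300 × 1620) = √486000
λ = 0.93·c/f = 0.225 m, so l = λ/4 = 0.0563 m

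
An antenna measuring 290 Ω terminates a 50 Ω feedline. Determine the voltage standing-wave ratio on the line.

For a purely resistive load, VSWR = R_L/Z_0 or Z_0/R_L (whichever > 1) = 290/50

VSWR ≈ 5.8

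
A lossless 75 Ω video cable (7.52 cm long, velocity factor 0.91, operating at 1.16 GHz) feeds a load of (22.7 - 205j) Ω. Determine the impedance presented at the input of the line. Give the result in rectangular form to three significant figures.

λ = v/f = 0.91·c / 1.16 GHz = 0.235 m
βl = 2π·l/λ = 2π × 0.32 = 115°
tan(βl) = tan(115°) = -2.14
Z_in = Z_0·(Z_L + jZ_0·tanβl)/(Z_0 + jZ_L·tanβl)
     = 75·(22.7 − j366)/(-364 − j48.6)

Z_in ≈ 5.29 + j74.6 Ω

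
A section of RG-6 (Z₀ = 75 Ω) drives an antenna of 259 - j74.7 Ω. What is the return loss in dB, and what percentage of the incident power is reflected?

RL ≈ 4.73 dB; 33.7% of incident power reflected

Γ = (184 − j74.7)/(334 − j74.7), |Γ| = 0.58
RL = −20·log₁₀(0.58) = 4.73 dB
P_refl/P_inc = |Γ|² = 0.337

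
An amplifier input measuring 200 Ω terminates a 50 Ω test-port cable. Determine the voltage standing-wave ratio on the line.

Γ = (200 − 50)/(200 + 50) = 0.6
VSWR = (1 + 0.6)/(1 − 0.6)

VSWR ≈ 4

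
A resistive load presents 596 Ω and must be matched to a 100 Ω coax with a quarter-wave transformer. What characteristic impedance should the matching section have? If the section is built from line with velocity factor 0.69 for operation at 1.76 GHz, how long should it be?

Z_qwt ≈ 244 Ω; length ≈ 2.94 cm

Z_qwt = √(Z_0·R_L) = √(100 × 596) = √59600
λ = 0.69·c/f = 0.118 m, so l = λ/4 = 0.0294 m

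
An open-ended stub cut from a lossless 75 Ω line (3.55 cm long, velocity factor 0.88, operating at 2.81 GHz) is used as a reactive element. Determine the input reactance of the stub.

λ = v/f = 0.88·c / 2.81 GHz = 0.094 m
βl = 2π·l/λ = 2π × 0.378 = 136°
tan(βl) = -0.965
For an open-ended stub, Z_in = −jZ_0·cot(βl) = −jZ_0/tan(βl)

X_in ≈ 77.7 Ω (inductive)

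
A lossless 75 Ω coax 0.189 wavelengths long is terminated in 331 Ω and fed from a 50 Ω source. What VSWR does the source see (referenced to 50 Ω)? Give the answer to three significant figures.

βl = 2π × 0.189 = 68°
tan(βl) = 2.48
Z_in = Z_0·(Z_L + jZ_0·tanβl)/(Z_0 + jZ_L·tanβl) = 19.6 − j28.5 Ω
Γ_s = (Z_in − Z_s)/(Z_in + Z_s) = (-30.4 − j28.5)/(69.6 − j28.5), |Γ_s| = 0.554
VSWR = (1 + |Γ_s|)/(1 − |Γ_s|)

VSWR ≈ 3.48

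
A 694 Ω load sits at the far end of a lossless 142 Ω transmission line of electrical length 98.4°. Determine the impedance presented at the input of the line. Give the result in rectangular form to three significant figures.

Z_in ≈ 29.7 + j20.1 Ω

tan(βl) = tan(98.4°) = -6.77
Z_in = Z_0·(Z_L + jZ_0·tanβl)/(Z_0 + jZ_L·tanβl)
     = 142·(694 − j962)/(142 − j4700)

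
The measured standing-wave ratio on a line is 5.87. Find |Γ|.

|Γ| = (S − 1)/(S + 1) = (5.87 − 1)/(5.87 + 1) = 4.87/6.87

|Γ| ≈ 0.709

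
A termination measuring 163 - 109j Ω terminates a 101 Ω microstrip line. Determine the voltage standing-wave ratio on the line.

VSWR ≈ 2.57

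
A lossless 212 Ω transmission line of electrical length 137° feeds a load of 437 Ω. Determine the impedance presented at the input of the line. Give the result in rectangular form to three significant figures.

Z_in ≈ 174 + j137 Ω

tan(βl) = tan(137°) = -0.933
Z_in = Z_0·(Z_L + jZ_0·tanβl)/(Z_0 + jZ_L·tanβl)
     = 212·(437 − j198)/(212 − j408)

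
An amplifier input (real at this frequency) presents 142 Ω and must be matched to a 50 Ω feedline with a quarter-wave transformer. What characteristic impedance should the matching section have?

Z_qwt = √(Z_0·R_L) = √(50 × 142) = √7100

Z_qwt ≈ 84.3 Ω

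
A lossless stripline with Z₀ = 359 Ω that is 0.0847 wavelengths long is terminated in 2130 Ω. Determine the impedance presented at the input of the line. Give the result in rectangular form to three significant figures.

βl = 2π × 0.0847 = 30.5°
tan(βl) = tan(30.5°) = 0.589
Z_in = Z_0·(Z_L + jZ_0·tanβl)/(Z_0 + jZ_L·tanβl)
     = 359·(2130 + j211)/(359 + j1250)

Z_in ≈ 217 − j547 Ω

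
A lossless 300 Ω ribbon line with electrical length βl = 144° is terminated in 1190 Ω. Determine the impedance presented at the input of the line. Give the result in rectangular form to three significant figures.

Z_in ≈ 195 + j345 Ω

tan(βl) = tan(144°) = -0.727
Z_in = Z_0·(Z_L + jZ_0·tanβl)/(Z_0 + jZ_L·tanβl)
     = 300·(1190 − j218)/(300 − j865)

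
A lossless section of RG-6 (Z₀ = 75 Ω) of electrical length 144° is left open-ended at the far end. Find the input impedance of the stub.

tan(βl) = -0.727
For an open-ended stub, Z_in = −jZ_0·cot(βl) = −jZ_0/tan(βl)

Z_in ≈ +j103 Ω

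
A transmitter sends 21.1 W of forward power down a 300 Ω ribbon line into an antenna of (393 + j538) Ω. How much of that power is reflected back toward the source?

|Γ| = |(93 + j538)/(693 + j538)| = 0.622
|Γ|² = 0.387
P_refl = |Γ|²·P_inc = 8.17 W, P_del = (1 − |Γ|²)·P_inc = 12.9 W

P_reflected ≈ 8.17 W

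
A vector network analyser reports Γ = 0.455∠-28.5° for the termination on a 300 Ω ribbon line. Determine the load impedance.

Z_L = Z_0·(1 + Γ)/(1 − Γ) = 300·(1.4 − j0.217)/(0.6 + j0.217)

Z_L ≈ 584 − j320 Ω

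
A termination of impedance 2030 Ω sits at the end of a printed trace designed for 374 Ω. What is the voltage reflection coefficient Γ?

Γ = (Z_L − Z_0)/(Z_L + Z_0) = (2030 − 374)/(2030 + 374) = 1656/2404

Γ = 0.689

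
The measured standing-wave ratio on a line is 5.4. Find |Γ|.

|Γ| ≈ 0.688

|Γ| = (S − 1)/(S + 1) = (5.4 − 1)/(5.4 + 1) = 4.4/6.4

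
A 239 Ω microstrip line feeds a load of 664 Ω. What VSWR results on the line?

VSWR ≈ 2.78

For a purely resistive load, VSWR = R_L/Z_0 or Z_0/R_L (whichever > 1) = 664/239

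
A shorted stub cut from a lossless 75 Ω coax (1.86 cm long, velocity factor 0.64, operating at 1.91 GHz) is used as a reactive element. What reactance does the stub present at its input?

X_in ≈ 173 Ω (inductive)

λ = v/f = 0.64·c / 1.91 GHz = 0.101 m
βl = 2π·l/λ = 2π × 0.185 = 66.6°
tan(βl) = 2.31
For a shorted stub, Z_in = jZ_0·tan(βl)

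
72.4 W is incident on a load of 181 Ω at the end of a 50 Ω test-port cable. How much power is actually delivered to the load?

P_delivered ≈ 49.1 W

Γ = (181 − 50)/(181 + 50) = 0.567
|Γ|² = 0.322
P_refl = |Γ|²·P_inc = 23.3 W, P_del = (1 − |Γ|²)·P_inc = 49.1 W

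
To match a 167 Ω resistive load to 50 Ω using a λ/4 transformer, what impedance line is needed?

Z_qwt = √(Z_0·R_L) = √(50 × 167) = √8350

Z_qwt ≈ 91.4 Ω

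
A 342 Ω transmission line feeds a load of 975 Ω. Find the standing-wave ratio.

VSWR ≈ 2.85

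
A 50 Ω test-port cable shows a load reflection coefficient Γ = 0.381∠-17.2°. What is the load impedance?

Z_L = Z_0·(1 + Γ)/(1 − Γ) = 50·(1.36 − j0.113)/(0.636 + j0.113)

Z_L ≈ 102 − j27 Ω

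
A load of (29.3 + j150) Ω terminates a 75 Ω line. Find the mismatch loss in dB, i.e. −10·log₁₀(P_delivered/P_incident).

Γ = (-45.7 + j150)/(104.3 + j150), |Γ| = 0.858
|Γ|² = 0.737, so P_del/P_inc = 1 − |Γ|² = 0.263
ML = −10·log₁₀(1 − |Γ|²)

mismatch loss ≈ 5.79 dB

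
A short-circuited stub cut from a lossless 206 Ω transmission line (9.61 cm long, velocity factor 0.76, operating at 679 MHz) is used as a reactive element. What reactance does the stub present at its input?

λ = v/f = 0.76·c / 679 MHz = 0.336 m
βl = 2π·l/λ = 2π × 0.286 = 103°
tan(βl) = -4.32
For a short-circuited stub, Z_in = jZ_0·tan(βl)

X_in ≈ -890 Ω (capacitive)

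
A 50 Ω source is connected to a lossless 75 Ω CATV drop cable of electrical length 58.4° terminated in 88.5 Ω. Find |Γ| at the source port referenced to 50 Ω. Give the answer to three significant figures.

|Γ| ≈ 0.18

tan(βl) = 1.63
Z_in = Z_0·(Z_L + jZ_0·tanβl)/(Z_0 + jZ_L·tanβl) = 68.9 − j10.2 Ω
Γ_s = (Z_in − Z_s)/(Z_in + Z_s) = (18.9 − j10.2)/(119 − j10.2), |Γ_s| = 0.18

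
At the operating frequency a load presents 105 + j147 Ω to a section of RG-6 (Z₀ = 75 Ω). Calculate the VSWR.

Γ = (Z_L − Z_0)/(Z_L + Z_0) = (30 + j147)/(180 + j147)
|Γ| = 150/232 = 0.646
VSWR = (1 + |Γ|)/(1 − |Γ|) = 1.65/0.354

VSWR ≈ 4.64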